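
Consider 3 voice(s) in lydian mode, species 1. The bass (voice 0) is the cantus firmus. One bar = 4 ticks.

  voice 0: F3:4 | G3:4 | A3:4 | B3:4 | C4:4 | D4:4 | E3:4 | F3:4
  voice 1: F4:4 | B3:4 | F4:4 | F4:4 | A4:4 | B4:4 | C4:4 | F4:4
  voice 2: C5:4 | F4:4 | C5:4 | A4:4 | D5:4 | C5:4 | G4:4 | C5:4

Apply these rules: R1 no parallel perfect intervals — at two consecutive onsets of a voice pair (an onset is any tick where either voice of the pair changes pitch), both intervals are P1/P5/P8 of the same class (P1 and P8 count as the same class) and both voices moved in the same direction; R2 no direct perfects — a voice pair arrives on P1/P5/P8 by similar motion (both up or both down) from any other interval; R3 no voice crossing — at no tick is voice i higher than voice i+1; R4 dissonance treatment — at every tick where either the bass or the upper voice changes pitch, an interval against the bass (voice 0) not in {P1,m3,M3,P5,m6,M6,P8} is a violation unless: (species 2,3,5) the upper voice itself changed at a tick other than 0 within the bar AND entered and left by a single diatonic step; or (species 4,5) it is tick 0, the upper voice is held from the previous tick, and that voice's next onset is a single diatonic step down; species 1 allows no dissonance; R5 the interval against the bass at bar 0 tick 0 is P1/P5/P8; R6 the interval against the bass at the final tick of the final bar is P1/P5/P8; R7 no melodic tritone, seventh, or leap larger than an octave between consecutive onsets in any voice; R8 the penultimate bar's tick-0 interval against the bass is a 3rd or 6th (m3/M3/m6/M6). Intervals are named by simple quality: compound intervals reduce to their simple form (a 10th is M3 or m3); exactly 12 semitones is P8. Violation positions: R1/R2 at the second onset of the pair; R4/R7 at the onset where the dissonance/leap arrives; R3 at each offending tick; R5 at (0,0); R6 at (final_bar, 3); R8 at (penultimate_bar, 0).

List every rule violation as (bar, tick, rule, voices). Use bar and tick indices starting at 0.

bar 0: v0=F3 v1=F4 v2=C5 downbeat P5
bar 1: v0=G3 v1=B3 v2=F4 downbeat m7
bar 2: v0=A3 v1=F4 v2=C5 downbeat m3
bar 3: v0=B3 v1=F4 v2=A4 downbeat m7
bar 4: v0=C4 v1=A4 v2=D5 downbeat M2
bar 5: v0=D4 v1=B4 v2=C5 downbeat m7
bar 6: v0=E3 v1=C4 v2=G4 downbeat m3
bar 7: v0=F3 v1=F4 v2=C5 downbeat P5
  -> R4 @ bar 1 tick 0 v(0, 2): G3/F4 m7 untreated
  -> R7 @ bar 1 tick 0 v(1,): F4->B3 leap 6st
  -> R2 @ bar 2 tick 0 v(1, 2): B3/F4 TT -> F4/C5 P5 similar
  -> R7 @ bar 2 tick 0 v(1,): B3->F4 leap 6st
  -> R4 @ bar 3 tick 0 v(0, 1): B3/F4 TT untreated
  -> R4 @ bar 3 tick 0 v(0, 2): B3/A4 m7 untreated
  -> R4 @ bar 4 tick 0 v(0, 2): C4/D5 M2 untreated
  -> R4 @ bar 5 tick 0 v(0, 2): D4/C5 m7 untreated
  -> R2 @ bar 6 tick 0 v(1, 2): B4/C5 m2 -> C4/G4 P5 similar
  -> R7 @ bar 6 tick 0 v(0,): D4->E3 leap 10st
  -> R7 @ bar 6 tick 0 v(1,): B4->C4 leap 11st
  -> R1 @ bar 7 tick 0 v(1, 2): C4/G4 P5 -> F4/C5 P5 similar
  -> R2 @ bar 7 tick 0 v(0, 1): E3/C4 m6 -> F3/F4 P8 similar
  -> R2 @ bar 7 tick 0 v(0, 2): E3/G4 m3 -> F3/C5 P5 similar

(1, 0, R4, (0, 2))
(1, 0, R7, (1,))
(2, 0, R2, (1, 2))
(2, 0, R7, (1,))
(3, 0, R4, (0, 1))
(3, 0, R4, (0, 2))
(4, 0, R4, (0, 2))
(5, 0, R4, (0, 2))
(6, 0, R2, (1, 2))
(6, 0, R7, (0,))
(6, 0, R7, (1,))
(7, 0, R1, (1, 2))
(7, 0, R2, (0, 1))
(7, 0, R2, (0, 2))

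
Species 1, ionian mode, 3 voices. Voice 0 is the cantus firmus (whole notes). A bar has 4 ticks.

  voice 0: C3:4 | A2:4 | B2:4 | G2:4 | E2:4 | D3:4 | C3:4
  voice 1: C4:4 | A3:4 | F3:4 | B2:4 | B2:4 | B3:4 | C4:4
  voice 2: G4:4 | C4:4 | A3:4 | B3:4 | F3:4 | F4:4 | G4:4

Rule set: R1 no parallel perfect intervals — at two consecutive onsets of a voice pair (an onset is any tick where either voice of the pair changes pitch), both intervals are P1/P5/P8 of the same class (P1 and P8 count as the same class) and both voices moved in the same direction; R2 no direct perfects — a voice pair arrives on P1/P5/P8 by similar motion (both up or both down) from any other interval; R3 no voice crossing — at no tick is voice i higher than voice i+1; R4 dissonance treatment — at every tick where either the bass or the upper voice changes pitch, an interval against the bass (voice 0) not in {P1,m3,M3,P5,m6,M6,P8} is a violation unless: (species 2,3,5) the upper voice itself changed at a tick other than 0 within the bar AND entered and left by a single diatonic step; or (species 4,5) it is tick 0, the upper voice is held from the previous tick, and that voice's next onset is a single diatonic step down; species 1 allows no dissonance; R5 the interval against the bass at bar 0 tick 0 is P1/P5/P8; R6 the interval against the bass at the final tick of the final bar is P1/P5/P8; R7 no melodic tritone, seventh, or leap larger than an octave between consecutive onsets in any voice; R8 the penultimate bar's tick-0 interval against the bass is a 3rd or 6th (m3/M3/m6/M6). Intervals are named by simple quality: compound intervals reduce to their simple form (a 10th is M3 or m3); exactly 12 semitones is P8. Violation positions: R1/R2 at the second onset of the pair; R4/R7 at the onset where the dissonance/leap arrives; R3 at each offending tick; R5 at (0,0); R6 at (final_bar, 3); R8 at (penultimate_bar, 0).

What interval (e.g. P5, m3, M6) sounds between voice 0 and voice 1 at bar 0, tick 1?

voice 0=C3 voice 1=C4 -> P8

P8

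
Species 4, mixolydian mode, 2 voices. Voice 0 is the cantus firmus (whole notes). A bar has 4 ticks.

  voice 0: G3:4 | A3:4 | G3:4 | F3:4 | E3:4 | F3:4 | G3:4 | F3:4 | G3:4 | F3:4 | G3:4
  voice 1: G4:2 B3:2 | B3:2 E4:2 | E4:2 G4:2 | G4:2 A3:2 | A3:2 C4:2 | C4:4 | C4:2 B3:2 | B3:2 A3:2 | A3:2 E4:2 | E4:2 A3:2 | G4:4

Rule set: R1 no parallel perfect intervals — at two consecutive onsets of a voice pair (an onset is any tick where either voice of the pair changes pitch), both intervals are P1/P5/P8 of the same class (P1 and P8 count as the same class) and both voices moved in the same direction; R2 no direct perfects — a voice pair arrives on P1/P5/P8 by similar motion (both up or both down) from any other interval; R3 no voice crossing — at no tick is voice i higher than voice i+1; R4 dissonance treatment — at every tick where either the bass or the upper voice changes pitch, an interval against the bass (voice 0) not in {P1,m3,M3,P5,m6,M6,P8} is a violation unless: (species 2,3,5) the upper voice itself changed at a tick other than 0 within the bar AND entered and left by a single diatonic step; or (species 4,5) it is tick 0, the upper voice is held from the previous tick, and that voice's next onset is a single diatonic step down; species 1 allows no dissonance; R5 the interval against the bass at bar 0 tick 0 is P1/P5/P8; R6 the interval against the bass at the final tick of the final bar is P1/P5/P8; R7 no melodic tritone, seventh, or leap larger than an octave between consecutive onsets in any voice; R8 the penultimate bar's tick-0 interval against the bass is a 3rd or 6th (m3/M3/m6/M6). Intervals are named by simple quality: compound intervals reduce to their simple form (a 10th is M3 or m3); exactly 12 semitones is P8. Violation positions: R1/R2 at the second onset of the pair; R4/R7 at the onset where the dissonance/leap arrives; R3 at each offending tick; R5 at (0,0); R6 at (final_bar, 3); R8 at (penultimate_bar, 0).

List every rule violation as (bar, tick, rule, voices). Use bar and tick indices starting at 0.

(1, 0, R4, (0, 1))
(3, 0, R4, (0, 1))
(3, 2, R7, (1,))
(4, 0, R4, (0, 1))
(8, 0, R4, (0, 1))
(9, 0, R4, (0, 1))
(9, 0, R8, (0, 1))
(10, 0, R2, (0, 1))
(10, 0, R7, (1,))

bar 0: v0=G3 v1=G4 downbeat P8
bar 1: v0=A3 v1=B3 downbeat M2
bar 2: v0=G3 v1=E4 downbeat M6
bar 3: v0=F3 v1=G4 downbeat M2
bar 4: v0=E3 v1=A3 downbeat P4
bar 5: v0=F3 v1=C4 downbeat P5
bar 6: v0=G3 v1=C4 downbeat P4
bar 7: v0=F3 v1=B3 downbeat TT
bar 8: v0=G3 v1=A3 downbeat M2
bar 9: v0=F3 v1=E4 downbeat M7
bar 10: v0=G3 v1=G4 downbeat P8
  -> R4 @ bar 1 tick 0 v(0, 1): A3/B3 M2 untreated
  -> R4 @ bar 3 tick 0 v(0, 1): F3/G4 M2 untreated
  -> R7 @ bar 3 tick 2 v(1,): G4->A3 leap 10st
  -> R4 @ bar 4 tick 0 v(0, 1): E3/A3 P4 untreated
  -> R4 @ bar 8 tick 0 v(0, 1): G3/A3 M2 untreated
  -> R4 @ bar 9 tick 0 v(0, 1): F3/E4 M7 untreated
  -> R8 @ bar 9 tick 0 v(0, 1): penult M7 not 3rd/6th
  -> R2 @ bar 10 tick 0 v(0, 1): F3/A3 M3 -> G3/G4 P8 similar
  -> R7 @ bar 10 tick 0 v(1,): A3->G4 leap 10st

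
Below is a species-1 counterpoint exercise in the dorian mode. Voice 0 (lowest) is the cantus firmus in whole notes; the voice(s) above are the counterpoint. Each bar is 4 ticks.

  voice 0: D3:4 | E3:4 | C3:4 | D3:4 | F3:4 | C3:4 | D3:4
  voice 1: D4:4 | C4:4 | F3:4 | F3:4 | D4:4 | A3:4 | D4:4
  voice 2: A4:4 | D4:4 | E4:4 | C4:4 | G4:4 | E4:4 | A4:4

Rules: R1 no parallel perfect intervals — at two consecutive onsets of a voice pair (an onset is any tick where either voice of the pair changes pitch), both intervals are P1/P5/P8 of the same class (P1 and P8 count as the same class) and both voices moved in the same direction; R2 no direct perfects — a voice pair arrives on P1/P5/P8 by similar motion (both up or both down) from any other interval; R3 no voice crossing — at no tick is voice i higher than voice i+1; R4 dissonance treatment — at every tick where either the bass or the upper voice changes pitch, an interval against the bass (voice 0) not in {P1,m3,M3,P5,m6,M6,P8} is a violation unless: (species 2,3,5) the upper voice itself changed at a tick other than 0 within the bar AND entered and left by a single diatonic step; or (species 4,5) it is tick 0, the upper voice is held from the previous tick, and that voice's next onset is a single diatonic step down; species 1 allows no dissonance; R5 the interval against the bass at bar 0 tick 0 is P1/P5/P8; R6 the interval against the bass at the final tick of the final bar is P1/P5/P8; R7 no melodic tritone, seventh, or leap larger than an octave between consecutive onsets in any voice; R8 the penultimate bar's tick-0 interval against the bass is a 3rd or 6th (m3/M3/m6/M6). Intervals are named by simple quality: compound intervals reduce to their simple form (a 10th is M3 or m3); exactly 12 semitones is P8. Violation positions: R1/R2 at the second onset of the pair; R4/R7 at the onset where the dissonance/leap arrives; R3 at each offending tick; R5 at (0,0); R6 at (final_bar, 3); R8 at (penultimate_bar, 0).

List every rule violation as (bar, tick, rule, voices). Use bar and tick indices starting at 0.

(1, 0, R4, (0, 2))
(2, 0, R4, (0, 1))
(3, 0, R4, (0, 2))
(4, 0, R4, (0, 2))
(5, 0, R2, (1, 2))
(6, 0, R1, (1, 2))
(6, 0, R2, (0, 1))
(6, 0, R2, (0, 2))

bar 0: v0=D3 v1=D4 v2=A4 downbeat P5
bar 1: v0=E3 v1=C4 v2=D4 downbeat m7
bar 2: v0=C3 v1=F3 v2=E4 downbeat M3
bar 3: v0=D3 v1=F3 v2=C4 downbeat m7
bar 4: v0=F3 v1=D4 v2=G4 downbeat M2
bar 5: v0=C3 v1=A3 v2=E4 downbeat M3
bar 6: v0=D3 v1=D4 v2=A4 downbeat P5
  -> R4 @ bar 1 tick 0 v(0, 2): E3/D4 m7 untreated
  -> R4 @ bar 2 tick 0 v(0, 1): C3/F3 P4 untreated
  -> R4 @ bar 3 tick 0 v(0, 2): D3/C4 m7 untreated
  -> R4 @ bar 4 tick 0 v(0, 2): F3/G4 M2 untreated
  -> R2 @ bar 5 tick 0 v(1, 2): D4/G4 P4 -> A3/E4 P5 similar
  -> R1 @ bar 6 tick 0 v(1, 2): A3/E4 P5 -> D4/A4 P5 similar
  -> R2 @ bar 6 tick 0 v(0, 1): C3/A3 M6 -> D3/D4 P8 similar
  -> R2 @ bar 6 tick 0 v(0, 2): C3/E4 M3 -> D3/A4 P5 similar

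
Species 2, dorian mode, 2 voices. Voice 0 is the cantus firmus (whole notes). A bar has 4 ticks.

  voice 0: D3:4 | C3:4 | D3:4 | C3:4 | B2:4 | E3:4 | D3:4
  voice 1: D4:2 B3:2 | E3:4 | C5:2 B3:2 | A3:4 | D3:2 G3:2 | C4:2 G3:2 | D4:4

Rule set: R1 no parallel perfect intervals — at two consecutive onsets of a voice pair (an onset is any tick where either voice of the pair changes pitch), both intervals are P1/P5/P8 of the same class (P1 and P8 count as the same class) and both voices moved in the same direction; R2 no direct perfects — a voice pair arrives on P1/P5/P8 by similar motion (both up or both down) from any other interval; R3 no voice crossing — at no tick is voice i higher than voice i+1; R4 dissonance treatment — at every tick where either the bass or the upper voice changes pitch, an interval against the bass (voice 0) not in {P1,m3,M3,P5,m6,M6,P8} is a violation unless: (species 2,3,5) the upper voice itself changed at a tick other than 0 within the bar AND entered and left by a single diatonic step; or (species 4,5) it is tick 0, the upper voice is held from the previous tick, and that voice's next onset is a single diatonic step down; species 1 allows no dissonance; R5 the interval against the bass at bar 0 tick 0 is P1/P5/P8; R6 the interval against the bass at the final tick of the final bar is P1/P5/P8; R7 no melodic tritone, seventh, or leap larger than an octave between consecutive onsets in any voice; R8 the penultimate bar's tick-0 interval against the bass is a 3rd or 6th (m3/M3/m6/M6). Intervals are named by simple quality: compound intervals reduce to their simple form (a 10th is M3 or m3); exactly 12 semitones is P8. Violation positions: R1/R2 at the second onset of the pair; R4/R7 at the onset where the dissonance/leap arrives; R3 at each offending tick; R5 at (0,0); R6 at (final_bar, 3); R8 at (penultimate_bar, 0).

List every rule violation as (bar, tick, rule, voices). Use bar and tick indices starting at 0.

bar 0: v0=D3 v1=D4 downbeat P8
bar 1: v0=C3 v1=E3 downbeat M3
bar 2: v0=D3 v1=C5 downbeat m7
bar 3: v0=C3 v1=A3 downbeat M6
bar 4: v0=B2 v1=D3 downbeat m3
bar 5: v0=E3 v1=C4 downbeat m6
bar 6: v0=D3 v1=D4 downbeat P8
  -> R4 @ bar 2 tick 0 v(0, 1): D3/C5 m7 untreated
  -> R7 @ bar 2 tick 0 v(1,): E3->C5 leap 20st
  -> R7 @ bar 2 tick 2 v(1,): C5->B3 leap 13st

(2, 0, R4, (0, 1))
(2, 0, R7, (1,))
(2, 2, R7, (1,))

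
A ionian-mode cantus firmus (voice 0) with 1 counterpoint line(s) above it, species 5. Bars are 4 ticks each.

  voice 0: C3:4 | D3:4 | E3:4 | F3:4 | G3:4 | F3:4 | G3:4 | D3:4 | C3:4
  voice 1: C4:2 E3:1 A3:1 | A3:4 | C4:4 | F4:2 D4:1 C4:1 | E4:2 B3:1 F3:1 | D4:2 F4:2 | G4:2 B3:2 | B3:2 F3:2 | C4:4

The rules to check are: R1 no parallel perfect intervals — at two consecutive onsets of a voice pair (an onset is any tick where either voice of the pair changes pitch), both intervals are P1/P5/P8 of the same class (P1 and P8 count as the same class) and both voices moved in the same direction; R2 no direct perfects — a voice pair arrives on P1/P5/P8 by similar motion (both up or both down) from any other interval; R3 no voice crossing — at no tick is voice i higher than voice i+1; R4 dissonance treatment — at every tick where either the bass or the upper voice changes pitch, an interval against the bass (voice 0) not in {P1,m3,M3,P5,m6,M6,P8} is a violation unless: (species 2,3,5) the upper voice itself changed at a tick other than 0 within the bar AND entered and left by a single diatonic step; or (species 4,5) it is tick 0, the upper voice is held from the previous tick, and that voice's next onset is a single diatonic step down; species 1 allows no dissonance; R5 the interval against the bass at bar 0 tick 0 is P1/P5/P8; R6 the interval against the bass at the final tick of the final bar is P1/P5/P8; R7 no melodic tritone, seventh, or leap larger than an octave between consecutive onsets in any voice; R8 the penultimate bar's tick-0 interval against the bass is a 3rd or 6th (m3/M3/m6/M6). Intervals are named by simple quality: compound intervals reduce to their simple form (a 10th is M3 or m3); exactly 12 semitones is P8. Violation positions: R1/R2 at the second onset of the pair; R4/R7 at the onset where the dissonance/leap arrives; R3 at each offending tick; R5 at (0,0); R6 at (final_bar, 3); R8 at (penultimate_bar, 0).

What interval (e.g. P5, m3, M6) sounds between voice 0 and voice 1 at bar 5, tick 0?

voice 0=F3 voice 1=D4 -> M6

M6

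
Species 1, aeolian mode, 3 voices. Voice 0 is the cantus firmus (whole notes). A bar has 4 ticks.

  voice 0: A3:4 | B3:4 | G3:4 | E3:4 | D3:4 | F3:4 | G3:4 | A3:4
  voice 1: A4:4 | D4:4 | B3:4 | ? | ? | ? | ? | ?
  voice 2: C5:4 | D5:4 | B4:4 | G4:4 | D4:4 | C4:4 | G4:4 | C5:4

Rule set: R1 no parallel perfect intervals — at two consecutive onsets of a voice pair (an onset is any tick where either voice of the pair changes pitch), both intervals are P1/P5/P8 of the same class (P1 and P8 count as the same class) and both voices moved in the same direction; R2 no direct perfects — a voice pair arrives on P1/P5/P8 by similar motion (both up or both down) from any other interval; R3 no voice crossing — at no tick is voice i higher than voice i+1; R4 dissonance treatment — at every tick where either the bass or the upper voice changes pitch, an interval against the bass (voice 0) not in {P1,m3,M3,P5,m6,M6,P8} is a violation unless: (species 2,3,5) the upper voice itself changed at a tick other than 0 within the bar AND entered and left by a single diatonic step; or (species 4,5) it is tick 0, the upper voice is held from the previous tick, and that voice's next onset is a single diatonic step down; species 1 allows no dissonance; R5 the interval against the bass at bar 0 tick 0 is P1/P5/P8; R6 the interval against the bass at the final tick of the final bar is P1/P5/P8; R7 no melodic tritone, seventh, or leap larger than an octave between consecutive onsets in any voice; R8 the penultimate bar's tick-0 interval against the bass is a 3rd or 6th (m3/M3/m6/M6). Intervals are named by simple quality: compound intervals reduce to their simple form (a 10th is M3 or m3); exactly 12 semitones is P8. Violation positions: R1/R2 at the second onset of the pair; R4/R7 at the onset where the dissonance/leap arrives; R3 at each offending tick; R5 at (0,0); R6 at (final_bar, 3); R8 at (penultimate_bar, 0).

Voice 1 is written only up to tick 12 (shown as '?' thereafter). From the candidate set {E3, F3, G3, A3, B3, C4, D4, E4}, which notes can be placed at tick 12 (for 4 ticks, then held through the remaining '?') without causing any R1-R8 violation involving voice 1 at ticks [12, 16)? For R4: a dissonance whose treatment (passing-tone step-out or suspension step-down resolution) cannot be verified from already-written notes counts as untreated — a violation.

{B3, C4, E4}

E3: violates R2
F3: violates R4,R7
G3: violates R1
A3: violates R4
B3: legal
C4: legal
D4: violates R4
E4: legal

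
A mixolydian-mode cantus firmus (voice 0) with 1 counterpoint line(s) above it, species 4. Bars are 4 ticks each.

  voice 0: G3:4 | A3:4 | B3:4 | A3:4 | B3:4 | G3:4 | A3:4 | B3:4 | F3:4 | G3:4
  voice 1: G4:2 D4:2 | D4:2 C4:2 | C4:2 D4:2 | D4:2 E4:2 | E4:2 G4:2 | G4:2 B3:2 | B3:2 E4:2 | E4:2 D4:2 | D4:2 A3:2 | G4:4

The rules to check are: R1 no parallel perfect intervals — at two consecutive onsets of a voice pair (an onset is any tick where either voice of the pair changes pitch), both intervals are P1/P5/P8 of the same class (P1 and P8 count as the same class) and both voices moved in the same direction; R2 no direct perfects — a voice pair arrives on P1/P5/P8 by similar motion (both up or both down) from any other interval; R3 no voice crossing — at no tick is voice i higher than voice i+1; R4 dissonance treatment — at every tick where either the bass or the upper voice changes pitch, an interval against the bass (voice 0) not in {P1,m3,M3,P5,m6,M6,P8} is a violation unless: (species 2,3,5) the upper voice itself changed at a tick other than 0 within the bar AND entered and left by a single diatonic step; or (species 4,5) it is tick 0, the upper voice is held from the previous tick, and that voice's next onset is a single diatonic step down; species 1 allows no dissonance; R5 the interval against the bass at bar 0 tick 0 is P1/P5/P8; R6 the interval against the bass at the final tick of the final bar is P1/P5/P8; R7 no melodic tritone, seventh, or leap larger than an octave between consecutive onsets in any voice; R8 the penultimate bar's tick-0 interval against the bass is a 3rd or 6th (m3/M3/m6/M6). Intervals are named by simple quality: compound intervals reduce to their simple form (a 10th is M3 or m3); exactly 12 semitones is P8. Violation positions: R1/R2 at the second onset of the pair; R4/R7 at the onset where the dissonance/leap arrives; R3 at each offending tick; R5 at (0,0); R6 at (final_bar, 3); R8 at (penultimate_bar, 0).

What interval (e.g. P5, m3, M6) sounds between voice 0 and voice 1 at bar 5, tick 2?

M3

voice 0=G3 voice 1=B3 -> M3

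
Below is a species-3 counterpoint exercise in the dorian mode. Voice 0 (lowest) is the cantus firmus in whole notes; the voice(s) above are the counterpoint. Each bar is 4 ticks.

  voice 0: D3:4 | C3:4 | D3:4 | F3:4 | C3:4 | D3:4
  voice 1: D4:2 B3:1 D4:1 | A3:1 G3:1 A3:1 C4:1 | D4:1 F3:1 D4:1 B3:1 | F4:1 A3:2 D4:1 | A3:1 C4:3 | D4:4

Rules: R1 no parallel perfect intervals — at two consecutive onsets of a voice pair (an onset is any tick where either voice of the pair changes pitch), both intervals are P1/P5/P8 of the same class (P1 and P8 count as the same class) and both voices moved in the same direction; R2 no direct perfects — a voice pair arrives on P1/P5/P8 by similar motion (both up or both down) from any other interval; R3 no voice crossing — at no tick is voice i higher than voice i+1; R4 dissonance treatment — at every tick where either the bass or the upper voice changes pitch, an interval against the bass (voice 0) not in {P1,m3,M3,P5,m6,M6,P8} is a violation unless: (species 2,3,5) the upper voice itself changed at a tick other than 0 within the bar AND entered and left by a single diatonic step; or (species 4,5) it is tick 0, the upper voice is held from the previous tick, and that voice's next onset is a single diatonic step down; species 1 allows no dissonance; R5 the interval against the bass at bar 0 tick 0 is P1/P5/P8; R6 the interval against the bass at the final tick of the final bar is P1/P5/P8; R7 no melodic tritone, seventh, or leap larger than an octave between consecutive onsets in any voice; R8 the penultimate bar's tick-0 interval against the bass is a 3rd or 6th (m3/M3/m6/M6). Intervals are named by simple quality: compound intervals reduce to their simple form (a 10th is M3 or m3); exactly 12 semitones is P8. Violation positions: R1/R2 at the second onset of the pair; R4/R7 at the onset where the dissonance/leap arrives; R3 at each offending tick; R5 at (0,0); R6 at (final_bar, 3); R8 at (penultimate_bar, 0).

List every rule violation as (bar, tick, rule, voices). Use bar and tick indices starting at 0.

bar 0: v0=D3 v1=D4 downbeat P8
bar 1: v0=C3 v1=A3 downbeat M6
bar 2: v0=D3 v1=D4 downbeat P8
bar 3: v0=F3 v1=F4 downbeat P8
bar 4: v0=C3 v1=A3 downbeat M6
bar 5: v0=D3 v1=D4 downbeat P8
  -> R1 @ bar 2 tick 0 v(0, 1): C3/C4 P8 -> D3/D4 P8 similar
  -> R2 @ bar 3 tick 0 v(0, 1): D3/B3 M6 -> F3/F4 P8 similar
  -> R7 @ bar 3 tick 0 v(1,): B3->F4 leap 6st
  -> R1 @ bar 5 tick 0 v(0, 1): C3/C4 P8 -> D3/D4 P8 similar

(2, 0, R1, (0, 1))
(3, 0, R2, (0, 1))
(3, 0, R7, (1,))
(5, 0, R1, (0, 1))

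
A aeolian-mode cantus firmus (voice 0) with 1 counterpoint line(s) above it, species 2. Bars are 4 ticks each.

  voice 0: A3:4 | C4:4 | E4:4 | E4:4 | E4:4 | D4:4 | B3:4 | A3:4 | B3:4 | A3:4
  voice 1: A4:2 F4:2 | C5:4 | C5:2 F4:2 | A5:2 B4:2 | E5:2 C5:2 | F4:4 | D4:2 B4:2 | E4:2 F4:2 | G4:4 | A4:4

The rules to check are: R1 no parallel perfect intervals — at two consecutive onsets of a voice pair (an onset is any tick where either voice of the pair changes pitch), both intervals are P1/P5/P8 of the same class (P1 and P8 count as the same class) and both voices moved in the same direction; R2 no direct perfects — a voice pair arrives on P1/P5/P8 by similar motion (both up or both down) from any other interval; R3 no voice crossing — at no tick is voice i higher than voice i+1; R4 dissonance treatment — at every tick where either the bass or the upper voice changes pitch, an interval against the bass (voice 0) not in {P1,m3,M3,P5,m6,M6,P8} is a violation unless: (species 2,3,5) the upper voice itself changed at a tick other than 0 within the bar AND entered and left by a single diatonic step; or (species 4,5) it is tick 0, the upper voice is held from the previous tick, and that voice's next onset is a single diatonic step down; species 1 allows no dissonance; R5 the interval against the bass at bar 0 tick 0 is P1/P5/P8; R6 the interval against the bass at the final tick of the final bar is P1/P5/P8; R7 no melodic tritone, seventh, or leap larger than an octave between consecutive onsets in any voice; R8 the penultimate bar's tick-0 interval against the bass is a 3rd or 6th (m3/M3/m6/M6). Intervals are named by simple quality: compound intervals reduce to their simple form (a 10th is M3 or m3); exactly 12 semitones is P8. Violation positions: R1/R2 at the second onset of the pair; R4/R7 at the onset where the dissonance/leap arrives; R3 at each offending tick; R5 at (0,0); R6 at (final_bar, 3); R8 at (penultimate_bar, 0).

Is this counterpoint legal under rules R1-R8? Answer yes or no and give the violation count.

bar 0: v0=A3 v1=A4 (P8)
bar 1: v0=C4 v1=C5 (P8)
bar 2: v0=E4 v1=C5 (m6)
bar 3: v0=E4 v1=A5 (P4)
bar 4: v0=E4 v1=E5 (P8)
bar 5: v0=D4 v1=F4 (m3)
bar 6: v0=B3 v1=D4 (m3)
bar 7: v0=A3 v1=E4 (P5)
bar 8: v0=B3 v1=G4 (m6)
bar 9: v0=A3 v1=A4 (P8)
  R2 @ bar1.0: A3/F4 m6 -> C4/C5 P8 similar
  R4 @ bar2.2: E4/F4 m2 untreated
  R4 @ bar3.0: E4/A5 P4 untreated
  R7 @ bar3.0: F4->A5 leap 16st
  R7 @ bar3.2: A5->B4 leap 10st
  R2 @ bar7.0: B3/B4 P8 -> A3/E4 P5 similar

No (6 violations)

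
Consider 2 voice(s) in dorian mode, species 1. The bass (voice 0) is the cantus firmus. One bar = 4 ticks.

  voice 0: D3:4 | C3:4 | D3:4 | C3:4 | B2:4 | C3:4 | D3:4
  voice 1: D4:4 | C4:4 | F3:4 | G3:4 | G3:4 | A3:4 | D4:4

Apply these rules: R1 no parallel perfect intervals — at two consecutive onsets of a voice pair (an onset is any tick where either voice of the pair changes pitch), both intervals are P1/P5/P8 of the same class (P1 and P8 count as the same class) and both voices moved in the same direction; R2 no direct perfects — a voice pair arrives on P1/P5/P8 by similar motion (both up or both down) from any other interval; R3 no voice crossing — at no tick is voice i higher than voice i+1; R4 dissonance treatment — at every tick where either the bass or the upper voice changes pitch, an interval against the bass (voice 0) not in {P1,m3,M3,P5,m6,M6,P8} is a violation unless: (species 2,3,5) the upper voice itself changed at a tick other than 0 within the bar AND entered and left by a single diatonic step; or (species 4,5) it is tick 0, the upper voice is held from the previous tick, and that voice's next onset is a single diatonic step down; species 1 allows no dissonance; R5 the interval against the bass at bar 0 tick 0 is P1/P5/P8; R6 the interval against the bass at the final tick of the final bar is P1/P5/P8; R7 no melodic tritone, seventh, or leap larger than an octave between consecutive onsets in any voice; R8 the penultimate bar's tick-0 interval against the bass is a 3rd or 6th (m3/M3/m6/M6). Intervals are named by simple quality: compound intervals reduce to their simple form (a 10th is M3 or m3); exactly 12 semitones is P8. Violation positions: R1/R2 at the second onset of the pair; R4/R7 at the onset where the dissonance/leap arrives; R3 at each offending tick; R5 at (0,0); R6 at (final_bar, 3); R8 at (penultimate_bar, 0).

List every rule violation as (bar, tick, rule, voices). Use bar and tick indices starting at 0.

(1, 0, R1, (0, 1))
(6, 0, R2, (0, 1))

bar 0: v0=D3 v1=D4 downbeat P8
bar 1: v0=C3 v1=C4 downbeat P8
bar 2: v0=D3 v1=F3 downbeat m3
bar 3: v0=C3 v1=G3 downbeat P5
bar 4: v0=B2 v1=G3 downbeat m6
bar 5: v0=C3 v1=A3 downbeat M6
bar 6: v0=D3 v1=D4 downbeat P8
  -> R1 @ bar 1 tick 0 v(0, 1): D3/D4 P8 -> C3/C4 P8 similar
  -> R2 @ bar 6 tick 0 v(0, 1): C3/A3 M6 -> D3/D4 P8 similar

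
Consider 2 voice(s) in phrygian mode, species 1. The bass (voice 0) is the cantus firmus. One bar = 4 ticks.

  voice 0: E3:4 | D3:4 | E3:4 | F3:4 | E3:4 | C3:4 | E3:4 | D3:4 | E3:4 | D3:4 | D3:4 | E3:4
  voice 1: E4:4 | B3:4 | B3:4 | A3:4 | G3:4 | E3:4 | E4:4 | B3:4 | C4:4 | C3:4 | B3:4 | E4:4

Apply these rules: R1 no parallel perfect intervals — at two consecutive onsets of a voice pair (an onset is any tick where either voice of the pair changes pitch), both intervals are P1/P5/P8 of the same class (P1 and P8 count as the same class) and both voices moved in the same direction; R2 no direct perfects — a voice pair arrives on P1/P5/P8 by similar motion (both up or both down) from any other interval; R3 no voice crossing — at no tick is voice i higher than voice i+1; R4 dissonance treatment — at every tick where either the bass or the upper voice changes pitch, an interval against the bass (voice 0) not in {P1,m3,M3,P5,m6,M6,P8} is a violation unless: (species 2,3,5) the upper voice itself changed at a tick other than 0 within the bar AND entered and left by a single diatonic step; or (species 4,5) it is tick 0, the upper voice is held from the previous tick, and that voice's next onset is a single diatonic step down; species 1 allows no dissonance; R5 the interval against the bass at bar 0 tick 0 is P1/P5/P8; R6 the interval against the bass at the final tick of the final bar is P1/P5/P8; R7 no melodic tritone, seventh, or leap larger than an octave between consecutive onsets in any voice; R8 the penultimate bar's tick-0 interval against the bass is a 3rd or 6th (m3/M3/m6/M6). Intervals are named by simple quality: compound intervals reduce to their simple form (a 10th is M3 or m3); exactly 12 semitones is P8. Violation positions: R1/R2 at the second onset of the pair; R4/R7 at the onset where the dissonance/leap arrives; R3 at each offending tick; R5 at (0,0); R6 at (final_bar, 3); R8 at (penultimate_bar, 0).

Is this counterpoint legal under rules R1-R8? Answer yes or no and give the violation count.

bar 0: v0=E3 v1=E4 (P8)
bar 1: v0=D3 v1=B3 (M6)
bar 2: v0=E3 v1=B3 (P5)
bar 3: v0=F3 v1=A3 (M3)
bar 4: v0=E3 v1=G3 (m3)
bar 5: v0=C3 v1=E3 (M3)
bar 6: v0=E3 v1=E4 (P8)
bar 7: v0=D3 v1=B3 (M6)
bar 8: v0=E3 v1=C4 (m6)
bar 9: v0=D3 v1=C3 (M2)
bar 10: v0=D3 v1=B3 (M6)
bar 11: v0=E3 v1=E4 (P8)
  R2 @ bar6.0: C3/E3 M3 -> E3/E4 P8 similar
  R3 @ bar9.0: D3 above C3
  R4 @ bar9.0: D3/C3 M2 untreated
  R3 @ bar9.1: D3 above C3
  R3 @ bar9.2: D3 above C3
  R3 @ bar9.3: D3 above C3
  R7 @ bar10.0: C3->B3 leap 11st
  R2 @ bar11.0: D3/B3 M6 -> E3/E4 P8 similar

No (8 violations)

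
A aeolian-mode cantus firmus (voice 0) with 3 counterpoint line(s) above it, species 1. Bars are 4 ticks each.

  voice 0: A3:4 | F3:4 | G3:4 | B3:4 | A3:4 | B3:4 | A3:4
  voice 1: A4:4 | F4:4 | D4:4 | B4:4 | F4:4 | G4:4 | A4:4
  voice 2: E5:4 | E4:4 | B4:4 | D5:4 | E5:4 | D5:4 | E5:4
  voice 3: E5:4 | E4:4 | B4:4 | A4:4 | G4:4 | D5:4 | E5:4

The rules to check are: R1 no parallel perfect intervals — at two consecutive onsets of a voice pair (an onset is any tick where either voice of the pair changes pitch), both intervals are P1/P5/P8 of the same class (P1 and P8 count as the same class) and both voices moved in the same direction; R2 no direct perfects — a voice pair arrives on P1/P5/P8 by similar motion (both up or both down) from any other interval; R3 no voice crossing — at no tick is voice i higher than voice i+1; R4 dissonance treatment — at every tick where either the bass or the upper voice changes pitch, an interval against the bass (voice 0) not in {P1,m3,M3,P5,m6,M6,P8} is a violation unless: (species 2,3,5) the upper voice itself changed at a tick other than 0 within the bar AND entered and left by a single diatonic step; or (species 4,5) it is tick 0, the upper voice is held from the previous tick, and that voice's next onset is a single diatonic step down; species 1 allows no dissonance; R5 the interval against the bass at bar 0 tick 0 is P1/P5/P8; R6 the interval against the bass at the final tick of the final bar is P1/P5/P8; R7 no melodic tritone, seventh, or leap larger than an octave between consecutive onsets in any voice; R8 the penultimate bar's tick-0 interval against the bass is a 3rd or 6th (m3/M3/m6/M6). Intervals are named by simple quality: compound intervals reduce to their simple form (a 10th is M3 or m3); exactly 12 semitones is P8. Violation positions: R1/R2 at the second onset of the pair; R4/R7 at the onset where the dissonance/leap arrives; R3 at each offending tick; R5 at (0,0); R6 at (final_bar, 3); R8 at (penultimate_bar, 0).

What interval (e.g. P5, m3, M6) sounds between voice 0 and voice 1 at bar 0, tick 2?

P8

voice 0=A3 voice 1=A4 -> P8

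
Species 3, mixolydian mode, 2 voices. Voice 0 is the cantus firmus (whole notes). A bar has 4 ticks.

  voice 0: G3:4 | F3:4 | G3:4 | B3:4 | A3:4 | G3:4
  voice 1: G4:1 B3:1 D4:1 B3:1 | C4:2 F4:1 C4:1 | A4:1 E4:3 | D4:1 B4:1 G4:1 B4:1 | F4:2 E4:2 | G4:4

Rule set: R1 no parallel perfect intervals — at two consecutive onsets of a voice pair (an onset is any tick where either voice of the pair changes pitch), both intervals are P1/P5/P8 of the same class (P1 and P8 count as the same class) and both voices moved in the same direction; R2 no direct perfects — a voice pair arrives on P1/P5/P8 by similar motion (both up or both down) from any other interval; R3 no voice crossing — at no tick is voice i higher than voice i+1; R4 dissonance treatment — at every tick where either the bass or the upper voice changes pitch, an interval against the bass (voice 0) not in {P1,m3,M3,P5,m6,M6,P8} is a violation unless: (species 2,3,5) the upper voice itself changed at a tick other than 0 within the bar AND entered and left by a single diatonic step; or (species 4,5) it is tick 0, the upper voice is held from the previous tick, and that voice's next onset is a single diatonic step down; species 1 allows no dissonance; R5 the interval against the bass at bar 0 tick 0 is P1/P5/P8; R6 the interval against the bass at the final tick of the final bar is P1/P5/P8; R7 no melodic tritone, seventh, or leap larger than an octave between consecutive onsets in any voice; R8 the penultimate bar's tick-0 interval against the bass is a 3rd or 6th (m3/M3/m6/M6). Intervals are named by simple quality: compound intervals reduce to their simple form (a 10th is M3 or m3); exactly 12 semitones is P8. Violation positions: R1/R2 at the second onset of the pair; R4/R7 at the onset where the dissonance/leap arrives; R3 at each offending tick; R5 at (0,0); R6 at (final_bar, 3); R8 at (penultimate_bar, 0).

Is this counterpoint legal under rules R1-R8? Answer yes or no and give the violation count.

No (2 violations)

bar 0: v0=G3 v1=G4 (P8)
bar 1: v0=F3 v1=C4 (P5)
bar 2: v0=G3 v1=A4 (M2)
bar 3: v0=B3 v1=D4 (m3)
bar 4: v0=A3 v1=F4 (m6)
bar 5: v0=G3 v1=G4 (P8)
  R4 @ bar2.0: G3/A4 M2 untreated
  R7 @ bar4.0: B4->F4 leap 6st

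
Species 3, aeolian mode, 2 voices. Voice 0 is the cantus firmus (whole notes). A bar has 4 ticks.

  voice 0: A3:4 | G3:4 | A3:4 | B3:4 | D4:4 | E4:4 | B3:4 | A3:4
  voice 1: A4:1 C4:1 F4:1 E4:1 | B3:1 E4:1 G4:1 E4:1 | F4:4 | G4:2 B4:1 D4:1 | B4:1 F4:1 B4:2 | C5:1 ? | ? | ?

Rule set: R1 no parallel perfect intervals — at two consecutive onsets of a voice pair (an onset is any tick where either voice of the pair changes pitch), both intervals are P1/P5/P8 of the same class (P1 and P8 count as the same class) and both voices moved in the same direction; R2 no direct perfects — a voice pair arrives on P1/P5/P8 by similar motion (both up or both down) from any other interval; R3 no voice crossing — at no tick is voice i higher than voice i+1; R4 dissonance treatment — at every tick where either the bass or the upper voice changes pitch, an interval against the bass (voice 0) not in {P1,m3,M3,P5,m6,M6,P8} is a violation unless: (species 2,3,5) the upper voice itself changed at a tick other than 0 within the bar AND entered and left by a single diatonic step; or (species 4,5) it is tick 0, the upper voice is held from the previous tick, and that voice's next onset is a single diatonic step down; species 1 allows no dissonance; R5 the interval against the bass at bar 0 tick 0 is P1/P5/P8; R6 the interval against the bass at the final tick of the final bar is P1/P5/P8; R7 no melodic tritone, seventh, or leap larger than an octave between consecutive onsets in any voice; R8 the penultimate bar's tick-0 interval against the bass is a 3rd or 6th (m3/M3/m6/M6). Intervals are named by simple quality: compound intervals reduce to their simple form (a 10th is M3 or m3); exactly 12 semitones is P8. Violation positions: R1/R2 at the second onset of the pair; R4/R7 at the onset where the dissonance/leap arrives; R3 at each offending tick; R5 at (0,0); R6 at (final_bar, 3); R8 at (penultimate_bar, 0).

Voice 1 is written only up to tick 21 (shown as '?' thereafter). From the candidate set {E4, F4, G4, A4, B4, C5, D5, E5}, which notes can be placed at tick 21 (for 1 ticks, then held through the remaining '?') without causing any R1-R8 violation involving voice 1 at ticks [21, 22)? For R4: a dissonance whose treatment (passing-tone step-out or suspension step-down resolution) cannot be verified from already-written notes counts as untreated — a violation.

E4: legal
F4: violates R4
G4: legal
A4: violates R4
B4: legal
C5: legal
D5: violates R4
E5: legal

{B4, C5, E4, E5, G4}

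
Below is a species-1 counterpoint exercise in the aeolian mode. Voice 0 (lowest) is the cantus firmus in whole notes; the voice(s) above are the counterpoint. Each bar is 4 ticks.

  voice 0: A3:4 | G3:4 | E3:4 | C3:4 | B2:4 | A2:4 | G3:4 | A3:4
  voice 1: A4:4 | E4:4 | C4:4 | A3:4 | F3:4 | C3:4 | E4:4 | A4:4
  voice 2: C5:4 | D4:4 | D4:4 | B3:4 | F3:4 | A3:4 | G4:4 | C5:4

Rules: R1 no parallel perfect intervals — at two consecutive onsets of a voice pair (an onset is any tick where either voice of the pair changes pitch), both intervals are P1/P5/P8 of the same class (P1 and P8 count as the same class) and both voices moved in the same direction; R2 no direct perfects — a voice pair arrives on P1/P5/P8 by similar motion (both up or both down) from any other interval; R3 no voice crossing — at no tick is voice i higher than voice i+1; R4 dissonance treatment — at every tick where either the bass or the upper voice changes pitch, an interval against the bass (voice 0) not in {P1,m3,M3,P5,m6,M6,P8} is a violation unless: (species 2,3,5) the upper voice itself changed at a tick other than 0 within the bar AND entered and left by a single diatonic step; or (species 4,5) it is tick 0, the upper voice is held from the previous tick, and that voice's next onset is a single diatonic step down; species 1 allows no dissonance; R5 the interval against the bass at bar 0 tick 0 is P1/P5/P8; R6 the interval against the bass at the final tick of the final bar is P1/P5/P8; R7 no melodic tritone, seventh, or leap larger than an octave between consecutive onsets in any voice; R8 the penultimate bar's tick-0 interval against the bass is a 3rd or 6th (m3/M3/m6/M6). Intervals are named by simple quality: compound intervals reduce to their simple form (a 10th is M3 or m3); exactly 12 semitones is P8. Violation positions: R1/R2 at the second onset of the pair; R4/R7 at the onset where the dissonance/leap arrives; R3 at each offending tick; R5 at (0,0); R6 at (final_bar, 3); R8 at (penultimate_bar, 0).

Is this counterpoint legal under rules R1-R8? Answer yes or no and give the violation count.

bar 0: v0=A3 v1=A4 v2=C5 (m3)
bar 1: v0=G3 v1=E4 v2=D4 (P5)
bar 2: v0=E3 v1=C4 v2=D4 (m7)
bar 3: v0=C3 v1=A3 v2=B3 (M7)
bar 4: v0=B2 v1=F3 v2=F3 (TT)
bar 5: v0=A2 v1=C3 v2=A3 (P8)
bar 6: v0=G3 v1=E4 v2=G4 (P8)
bar 7: v0=A3 v1=A4 v2=C5 (m3)
  R5 @ bar0.0: opens on m3
  R2 @ bar1.0: A3/C5 m3 -> G3/D4 P5 similar
  R3 @ bar1.0: E4 above D4
  R7 @ bar1.0: C5->D4 leap 10st
  R3 @ bar1.1: E4 above D4
  R3 @ bar1.2: E4 above D4
  R3 @ bar1.3: E4 above D4
  R4 @ bar2.0: E3/D4 m7 untreated
  R4 @ bar3.0: C3/B3 M7 untreated
  R2 @ bar4.0: A3/B3 M2 -> F3/F3 P1 similar
  R4 @ bar4.0: B2/F3 TT untreated
  R4 @ bar4.0: B2/F3 TT untreated
  R7 @ bar4.0: B3->F3 leap 6st
  R1 @ bar6.0: A2/A3 P8 -> G3/G4 P8 similar
  R7 @ bar6.0: A2->G3 leap 10st
  R7 @ bar6.0: C3->E4 leap 16st
  R7 @ bar6.0: A3->G4 leap 10st
  R8 @ bar6.0: penult P8 not 3rd/6th
  R2 @ bar7.0: G3/E4 M6 -> A3/A4 P8 similar
  R6 @ bar7.3: closes on m3

No (20 violations)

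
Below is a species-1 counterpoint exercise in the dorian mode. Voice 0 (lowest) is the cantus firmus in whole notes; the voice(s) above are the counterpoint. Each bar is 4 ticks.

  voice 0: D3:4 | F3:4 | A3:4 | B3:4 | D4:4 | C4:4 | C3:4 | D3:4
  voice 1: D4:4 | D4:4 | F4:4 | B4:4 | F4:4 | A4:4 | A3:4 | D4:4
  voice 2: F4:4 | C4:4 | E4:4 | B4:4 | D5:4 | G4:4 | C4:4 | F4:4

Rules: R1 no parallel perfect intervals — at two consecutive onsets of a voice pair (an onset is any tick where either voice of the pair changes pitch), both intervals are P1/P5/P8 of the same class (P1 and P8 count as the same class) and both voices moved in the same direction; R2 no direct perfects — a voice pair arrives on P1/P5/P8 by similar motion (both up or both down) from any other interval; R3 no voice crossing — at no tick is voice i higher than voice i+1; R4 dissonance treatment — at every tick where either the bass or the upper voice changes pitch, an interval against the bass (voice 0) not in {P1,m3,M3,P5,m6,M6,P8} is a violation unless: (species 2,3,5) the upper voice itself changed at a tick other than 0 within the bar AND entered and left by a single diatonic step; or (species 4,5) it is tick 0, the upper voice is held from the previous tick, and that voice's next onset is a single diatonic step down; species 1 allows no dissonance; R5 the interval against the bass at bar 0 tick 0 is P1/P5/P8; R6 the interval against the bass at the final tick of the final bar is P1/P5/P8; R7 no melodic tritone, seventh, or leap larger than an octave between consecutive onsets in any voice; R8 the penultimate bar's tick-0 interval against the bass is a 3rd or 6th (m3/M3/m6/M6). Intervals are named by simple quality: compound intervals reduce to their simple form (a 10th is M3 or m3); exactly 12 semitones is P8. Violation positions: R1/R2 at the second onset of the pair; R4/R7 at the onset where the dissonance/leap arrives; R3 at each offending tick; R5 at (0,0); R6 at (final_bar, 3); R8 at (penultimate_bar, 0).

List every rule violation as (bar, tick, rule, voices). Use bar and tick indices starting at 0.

(0, 0, R5, (0, 2))
(1, 0, R3, (1, 2))
(1, 1, R3, (1, 2))
(1, 2, R3, (1, 2))
(1, 3, R3, (1, 2))
(2, 0, R1, (0, 2))
(2, 0, R3, (1, 2))
(2, 1, R3, (1, 2))
(2, 2, R3, (1, 2))
(2, 3, R3, (1, 2))
(3, 0, R2, (0, 1))
(3, 0, R2, (0, 2))
(3, 0, R2, (1, 2))
(3, 0, R7, (1,))
(4, 0, R1, (0, 2))
(4, 0, R7, (1,))
(5, 0, R2, (0, 2))
(5, 0, R3, (1, 2))
(5, 1, R3, (1, 2))
(5, 2, R3, (1, 2))
(5, 3, R3, (1, 2))
(6, 0, R2, (0, 2))
(6, 0, R8, (0, 2))
(7, 0, R2, (0, 1))
(7, 3, R6, (0, 2))

bar 0: v0=D3 v1=D4 v2=F4 downbeat m3
bar 1: v0=F3 v1=D4 v2=C4 downbeat P5
bar 2: v0=A3 v1=F4 v2=E4 downbeat P5
bar 3: v0=B3 v1=B4 v2=B4 downbeat P8
bar 4: v0=D4 v1=F4 v2=D5 downbeat P8
bar 5: v0=C4 v1=A4 v2=G4 downbeat P5
bar 6: v0=C3 v1=A3 v2=C4 downbeat P8
bar 7: v0=D3 v1=D4 v2=F4 downbeat m3
  -> R5 @ bar 0 tick 0 v(0, 2): opens on m3
  -> R3 @ bar 1 tick 0 v(1, 2): D4 above C4
  -> R3 @ bar 1 tick 1 v(1, 2): D4 above C4
  -> R3 @ bar 1 tick 2 v(1, 2): D4 above C4
  -> R3 @ bar 1 tick 3 v(1, 2): D4 above C4
  -> R1 @ bar 2 tick 0 v(0, 2): F3/C4 P5 -> A3/E4 P5 similar
  -> R3 @ bar 2 tick 0 v(1, 2): F4 above E4
  -> R3 @ bar 2 tick 1 v(1, 2): F4 above E4
  -> R3 @ bar 2 tick 2 v(1, 2): F4 above E4
  -> R3 @ bar 2 tick 3 v(1, 2): F4 above E4
  -> R2 @ bar 3 tick 0 v(0, 1): A3/F4 m6 -> B3/B4 P8 similar
  -> R2 @ bar 3 tick 0 v(0, 2): A3/E4 P5 -> B3/B4 P8 similar
  -> R2 @ bar 3 tick 0 v(1, 2): F4/E4 m2 -> B4/B4 P1 similar
  -> R7 @ bar 3 tick 0 v(1,): F4->B4 leap 6st
  -> R1 @ bar 4 tick 0 v(0, 2): B3/B4 P8 -> D4/D5 P8 similar
  -> R7 @ bar 4 tick 0 v(1,): B4->F4 leap 6st
  -> R2 @ bar 5 tick 0 v(0, 2): D4/D5 P8 -> C4/G4 P5 similar
  -> R3 @ bar 5 tick 0 v(1, 2): A4 above G4
  -> R3 @ bar 5 tick 1 v(1, 2): A4 above G4
  -> R3 @ bar 5 tick 2 v(1, 2): A4 above G4
  -> R3 @ bar 5 tick 3 v(1, 2): A4 above G4
  -> R2 @ bar 6 tick 0 v(0, 2): C4/G4 P5 -> C3/C4 P8 similar
  -> R8 @ bar 6 tick 0 v(0, 2): penult P8 not 3rd/6th
  -> R2 @ bar 7 tick 0 v(0, 1): C3/A3 M6 -> D3/D4 P8 similar
  -> R6 @ bar 7 tick 3 v(0, 2): closes on m3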